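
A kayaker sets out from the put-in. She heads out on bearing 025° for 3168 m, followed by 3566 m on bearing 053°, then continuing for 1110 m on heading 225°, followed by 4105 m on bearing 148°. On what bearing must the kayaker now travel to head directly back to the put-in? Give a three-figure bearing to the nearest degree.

262°

Leg 1 (025°, 3168 m): east 3168 sin 25° = 1338.85, north 3168 cos 25° = 2871.18
Leg 2 (053°, 3566 m): east 3566 sin 53° = 2847.93, north 3566 cos 53° = 2146.07
Leg 3 (225°, 1110 m): east 1110 sin 225° = -784.89, north 1110 cos 225° = -784.89
Leg 4 (148°, 4105 m): east 4105 sin 148° = 2175.32, north 4105 cos 148° = -3481.24
Net displacement: 5577.22 east, 751.13 north. Direction back to start is (-5577.22, -751.13): bearing = atan2(-5577.22, -751.13) mod 360° = 262.33° ≈ 262°.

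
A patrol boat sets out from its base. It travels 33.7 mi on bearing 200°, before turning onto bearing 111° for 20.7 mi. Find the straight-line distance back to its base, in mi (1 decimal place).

39.9 mi

Leg 1 (200°, 33.7 mi): east 33.7 sin 200° = -11.53, north 33.7 cos 200° = -31.67
Leg 2 (111°, 20.7 mi): east 20.7 sin 111° = 19.33, north 20.7 cos 111° = -7.42
Net: 7.80 east, -39.09 north. Distance = √((7.80)² + (-39.09)²) = 39.856 mi.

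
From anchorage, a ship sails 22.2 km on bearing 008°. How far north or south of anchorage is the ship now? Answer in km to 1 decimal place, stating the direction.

Leg 1 (008°, 22.2 km): east 22.2 sin 8° = 3.09, north 22.2 cos 8° = 21.98
Net north component: 21.98 km.

22.0 km north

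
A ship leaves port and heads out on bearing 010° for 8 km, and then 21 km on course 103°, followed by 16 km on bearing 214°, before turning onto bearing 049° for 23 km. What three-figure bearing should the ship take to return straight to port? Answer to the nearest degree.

Leg 1 (010°, 8 km): east 8 sin 10° = 1.39, north 8 cos 10° = 7.88
Leg 2 (103°, 21 km): east 21 sin 103° = 20.46, north 21 cos 103° = -4.72
Leg 3 (214°, 16 km): east 16 sin 214° = -8.95, north 16 cos 214° = -13.26
Leg 4 (049°, 23 km): east 23 sin 49° = 17.36, north 23 cos 49° = 15.09
Net displacement: 30.26 east, 4.98 north. Direction back to start is (-30.26, -4.98): bearing = atan2(-30.26, -4.98) mod 360° = 260.66° ≈ 261°.

261°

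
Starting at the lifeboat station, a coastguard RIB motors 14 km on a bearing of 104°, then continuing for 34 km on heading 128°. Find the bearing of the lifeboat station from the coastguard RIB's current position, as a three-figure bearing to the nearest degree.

Leg 1 (104°, 14 km): east 14 sin 104° = 13.58, north 14 cos 104° = -3.39
Leg 2 (128°, 34 km): east 34 sin 128° = 26.79, north 34 cos 128° = -20.93
Net displacement: 40.38 east, -24.32 north. Direction back to start is (-40.38, 24.32): bearing = atan2(-40.38, 24.32) mod 360° = 301.06° ≈ 301°.

301°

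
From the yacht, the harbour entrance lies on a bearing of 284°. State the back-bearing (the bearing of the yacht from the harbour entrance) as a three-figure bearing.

104°

Back-bearing = 284° − 180° = 104°.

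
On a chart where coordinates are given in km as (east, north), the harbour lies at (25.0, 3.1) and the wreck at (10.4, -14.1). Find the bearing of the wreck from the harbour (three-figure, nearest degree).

Δeast = 10.4 − 25.0 = -14.60; Δnorth = -14.1 − 3.1 = -17.20.
Bearing = atan2(Δeast, Δnorth) mod 360° = 220.33° ≈ 220°.

220°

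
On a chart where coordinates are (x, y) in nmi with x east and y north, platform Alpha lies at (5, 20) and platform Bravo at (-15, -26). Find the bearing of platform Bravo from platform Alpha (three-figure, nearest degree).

Δeast = -15 − 5 = -20.00; Δnorth = -26 − 20 = -46.00.
Bearing = atan2(Δeast, Δnorth) mod 360° = 203.50° ≈ 203°.

203°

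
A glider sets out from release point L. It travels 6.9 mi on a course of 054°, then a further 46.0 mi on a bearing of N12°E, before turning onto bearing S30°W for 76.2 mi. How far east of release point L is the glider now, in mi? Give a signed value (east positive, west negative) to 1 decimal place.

Leg 1 (054°, 6.9 mi): east 6.9 sin 54° = 5.58, north 6.9 cos 54° = 4.06
Leg 2 (N12°E, 46.0 mi): east 46.0 sin 12° = 9.56, north 46.0 cos 12° = 44.99
Leg 3 (S30°W, 76.2 mi): east 76.2 sin 210° = -38.10, north 76.2 cos 210° = -65.99
Net east component: -22.95 mi.

-23.0 mi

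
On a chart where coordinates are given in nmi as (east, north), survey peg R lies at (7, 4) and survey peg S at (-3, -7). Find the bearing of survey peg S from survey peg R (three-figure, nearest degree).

Δeast = -3 − 7 = -10.00; Δnorth = -7 − 4 = -11.00.
Bearing = atan2(Δeast, Δnorth) mod 360° = 222.27° ≈ 222°.

222°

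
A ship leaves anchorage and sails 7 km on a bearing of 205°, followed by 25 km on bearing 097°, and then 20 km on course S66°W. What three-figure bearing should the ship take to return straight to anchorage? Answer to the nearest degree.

348°

Leg 1 (205°, 7 km): east 7 sin 205° = -2.96, north 7 cos 205° = -6.34
Leg 2 (097°, 25 km): east 25 sin 97° = 24.81, north 25 cos 97° = -3.05
Leg 3 (S66°W, 20 km): east 20 sin 246° = -18.27, north 20 cos 246° = -8.13
Net displacement: 3.58 east, -17.53 north. Direction back to start is (-3.58, 17.53): bearing = atan2(-3.58, 17.53) mod 360° = 348.44° ≈ 348°.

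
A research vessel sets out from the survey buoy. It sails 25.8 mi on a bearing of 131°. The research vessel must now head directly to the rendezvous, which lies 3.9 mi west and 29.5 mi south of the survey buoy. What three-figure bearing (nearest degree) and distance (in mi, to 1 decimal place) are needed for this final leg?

242°, 26.5 mi

Leg 1 (131°, 25.8 mi): east 25.8 sin 131° = 19.47, north 25.8 cos 131° = -16.93
Current position: (19.47, -16.93). Target: (-3.9, -29.5). Remaining: Δeast = -23.37, Δnorth = -12.57.
Bearing = atan2(-23.37, -12.57) mod 360° = 241.72°; distance = √((-23.37)² + (-12.57)²) = 26.539 mi.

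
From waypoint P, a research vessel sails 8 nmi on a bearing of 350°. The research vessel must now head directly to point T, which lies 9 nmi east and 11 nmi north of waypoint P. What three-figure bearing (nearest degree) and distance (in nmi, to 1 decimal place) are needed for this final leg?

Leg 1 (350°, 8 nmi): east 8 sin 350° = -1.39, north 8 cos 350° = 7.88
Current position: (-1.39, 7.88). Target: (9, 11). Remaining: Δeast = 10.39, Δnorth = 3.12.
Bearing = atan2(10.39, 3.12) mod 360° = 73.28°; distance = √((10.39)² + (3.12)²) = 10.848 nmi.

073°, 10.8 nmi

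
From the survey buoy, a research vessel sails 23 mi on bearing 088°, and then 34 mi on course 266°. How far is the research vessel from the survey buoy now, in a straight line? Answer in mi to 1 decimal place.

Leg 1 (088°, 23 mi): east 23 sin 88° = 22.99, north 23 cos 88° = 0.80
Leg 2 (266°, 34 mi): east 34 sin 266° = -33.92, north 34 cos 266° = -2.37
Net: -10.93 east, -1.57 north. Distance = √((-10.93)² + (-1.57)²) = 11.043 mi.

11.0 mi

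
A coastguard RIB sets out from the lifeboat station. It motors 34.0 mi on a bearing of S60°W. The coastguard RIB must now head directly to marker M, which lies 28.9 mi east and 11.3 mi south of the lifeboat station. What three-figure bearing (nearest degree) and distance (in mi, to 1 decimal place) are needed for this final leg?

084°, 58.6 mi

Leg 1 (S60°W, 34.0 mi): east 34.0 sin 240° = -29.44, north 34.0 cos 240° = -17.00
Current position: (-29.44, -17.00). Target: (28.9, -11.3). Remaining: Δeast = 58.34, Δnorth = 5.70.
Bearing = atan2(58.34, 5.70) mod 360° = 84.42°; distance = √((58.34)² + (5.70)²) = 58.623 mi.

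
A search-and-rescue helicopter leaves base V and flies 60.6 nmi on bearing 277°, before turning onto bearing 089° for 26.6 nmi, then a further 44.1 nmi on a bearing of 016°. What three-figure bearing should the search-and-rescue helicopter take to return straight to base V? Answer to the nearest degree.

157°

Leg 1 (277°, 60.6 nmi): east 60.6 sin 277° = -60.15, north 60.6 cos 277° = 7.39
Leg 2 (089°, 26.6 nmi): east 26.6 sin 89° = 26.60, north 26.6 cos 89° = 0.46
Leg 3 (016°, 44.1 nmi): east 44.1 sin 16° = 12.16, north 44.1 cos 16° = 42.39
Net displacement: -21.40 east, 50.24 north. Direction back to start is (21.40, -50.24): bearing = atan2(21.40, -50.24) mod 360° = 156.93° ≈ 157°.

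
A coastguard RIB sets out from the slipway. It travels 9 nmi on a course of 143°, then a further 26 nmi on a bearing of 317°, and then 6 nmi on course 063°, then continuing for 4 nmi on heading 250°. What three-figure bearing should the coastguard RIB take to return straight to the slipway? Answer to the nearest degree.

Leg 1 (143°, 9 nmi): east 9 sin 143° = 5.42, north 9 cos 143° = -7.19
Leg 2 (317°, 26 nmi): east 26 sin 317° = -17.73, north 26 cos 317° = 19.02
Leg 3 (063°, 6 nmi): east 6 sin 63° = 5.35, north 6 cos 63° = 2.72
Leg 4 (250°, 4 nmi): east 4 sin 250° = -3.76, north 4 cos 250° = -1.37
Net displacement: -10.73 east, 13.18 north. Direction back to start is (10.73, -13.18): bearing = atan2(10.73, -13.18) mod 360° = 140.86° ≈ 141°.

141°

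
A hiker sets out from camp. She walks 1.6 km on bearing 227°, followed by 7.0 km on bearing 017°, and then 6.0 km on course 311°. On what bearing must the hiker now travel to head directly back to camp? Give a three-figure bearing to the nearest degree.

159°

Leg 1 (227°, 1.6 km): east 1.6 sin 227° = -1.17, north 1.6 cos 227° = -1.09
Leg 2 (017°, 7.0 km): east 7.0 sin 17° = 2.05, north 7.0 cos 17° = 6.69
Leg 3 (311°, 6.0 km): east 6.0 sin 311° = -4.53, north 6.0 cos 311° = 3.94
Net displacement: -3.65 east, 9.54 north. Direction back to start is (3.65, -9.54): bearing = atan2(3.65, -9.54) mod 360° = 159.05° ≈ 159°.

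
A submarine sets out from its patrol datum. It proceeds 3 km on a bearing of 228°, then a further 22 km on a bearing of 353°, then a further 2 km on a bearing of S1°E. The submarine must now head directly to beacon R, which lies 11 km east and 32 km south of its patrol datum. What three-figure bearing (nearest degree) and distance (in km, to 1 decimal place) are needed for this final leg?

162°, 52.3 km

Leg 1 (228°, 3 km): east 3 sin 228° = -2.23, north 3 cos 228° = -2.01
Leg 2 (353°, 22 km): east 22 sin 353° = -2.68, north 22 cos 353° = 21.84
Leg 3 (S1°E, 2 km): east 2 sin 179° = 0.03, north 2 cos 179° = -2.00
Current position: (-4.88, 17.83). Target: (11, -32). Remaining: Δeast = 15.88, Δnorth = -49.83.
Bearing = atan2(15.88, -49.83) mod 360° = 162.33°; distance = √((15.88)² + (-49.83)²) = 52.297 km.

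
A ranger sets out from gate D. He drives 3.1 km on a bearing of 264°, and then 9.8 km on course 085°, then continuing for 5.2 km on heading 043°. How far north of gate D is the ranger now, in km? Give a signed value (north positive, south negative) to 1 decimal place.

4.3 km

Leg 1 (264°, 3.1 km): east 3.1 sin 264° = -3.08, north 3.1 cos 264° = -0.32
Leg 2 (085°, 9.8 km): east 9.8 sin 85° = 9.76, north 9.8 cos 85° = 0.85
Leg 3 (043°, 5.2 km): east 5.2 sin 43° = 3.55, north 5.2 cos 43° = 3.80
Net north component: 4.33 km.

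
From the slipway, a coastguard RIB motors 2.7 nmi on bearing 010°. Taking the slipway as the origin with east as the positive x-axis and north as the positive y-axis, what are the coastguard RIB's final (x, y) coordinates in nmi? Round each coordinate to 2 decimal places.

Leg 1 (010°, 2.7 nmi): east 2.7 sin 10° = 0.47, north 2.7 cos 10° = 2.66
Summing: 0.47 nmi east, 2.66 nmi north → (0.47, 2.66).

(0.47, 2.66)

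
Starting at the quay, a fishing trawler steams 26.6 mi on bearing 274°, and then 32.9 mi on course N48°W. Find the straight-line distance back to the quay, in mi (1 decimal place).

56.3 mi

Leg 1 (274°, 26.6 mi): east 26.6 sin 274° = -26.54, north 26.6 cos 274° = 1.86
Leg 2 (N48°W, 32.9 mi): east 32.9 sin 312° = -24.45, north 32.9 cos 312° = 22.01
Net: -50.98 east, 23.87 north. Distance = √((-50.98)² + (23.87)²) = 56.296 mi.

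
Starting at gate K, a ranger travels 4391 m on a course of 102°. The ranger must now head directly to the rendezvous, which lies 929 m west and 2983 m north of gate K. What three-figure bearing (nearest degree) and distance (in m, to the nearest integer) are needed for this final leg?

Leg 1 (102°, 4391 m): east 4391 sin 102° = 4295.05, north 4391 cos 102° = -912.94
Current position: (4295.05, -912.94). Target: (-929, 2983). Remaining: Δeast = -5224.05, Δnorth = 3895.94.
Bearing = atan2(-5224.05, 3895.94) mod 360° = 306.71°; distance = √((-5224.05)² + (3895.94)²) = 6516.825 m.

307°, 6517 m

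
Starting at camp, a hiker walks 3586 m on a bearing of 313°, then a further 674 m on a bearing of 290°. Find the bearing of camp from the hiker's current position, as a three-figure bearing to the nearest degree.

Leg 1 (313°, 3586 m): east 3586 sin 313° = -2622.63, north 3586 cos 313° = 2445.65
Leg 2 (290°, 674 m): east 674 sin 290° = -633.35, north 674 cos 290° = 230.52
Net displacement: -3255.99 east, 2676.17 north. Direction back to start is (3255.99, -2676.17): bearing = atan2(3255.99, -2676.17) mod 360° = 129.42° ≈ 129°.

129°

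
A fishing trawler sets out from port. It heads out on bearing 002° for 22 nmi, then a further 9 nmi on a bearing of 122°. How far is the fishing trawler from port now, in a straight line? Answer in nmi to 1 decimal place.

19.2 nmi

Leg 1 (002°, 22 nmi): east 22 sin 2° = 0.77, north 22 cos 2° = 21.99
Leg 2 (122°, 9 nmi): east 9 sin 122° = 7.63, north 9 cos 122° = -4.77
Net: 8.40 east, 17.22 north. Distance = √((8.40)² + (17.22)²) = 19.157 nmi.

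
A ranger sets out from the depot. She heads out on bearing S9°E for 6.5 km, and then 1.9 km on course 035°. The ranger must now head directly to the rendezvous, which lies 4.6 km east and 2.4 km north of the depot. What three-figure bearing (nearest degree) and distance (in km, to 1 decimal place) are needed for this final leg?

019°, 7.7 km

Leg 1 (S9°E, 6.5 km): east 6.5 sin 171° = 1.02, north 6.5 cos 171° = -6.42
Leg 2 (035°, 1.9 km): east 1.9 sin 35° = 1.09, north 1.9 cos 35° = 1.56
Current position: (2.11, -4.86). Target: (4.6, 2.4). Remaining: Δeast = 2.49, Δnorth = 7.26.
Bearing = atan2(2.49, 7.26) mod 360° = 18.95°; distance = √((2.49)² + (7.26)²) = 7.680 km.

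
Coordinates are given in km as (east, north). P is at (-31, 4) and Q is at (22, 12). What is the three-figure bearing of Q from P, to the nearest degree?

Δeast = 22 − -31 = 53.00; Δnorth = 12 − 4 = 8.00.
Bearing = atan2(Δeast, Δnorth) mod 360° = 81.42° ≈ 081°.

081°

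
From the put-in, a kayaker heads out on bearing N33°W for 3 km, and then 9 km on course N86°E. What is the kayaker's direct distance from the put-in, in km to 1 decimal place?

Leg 1 (N33°W, 3 km): east 3 sin 327° = -1.63, north 3 cos 327° = 2.52
Leg 2 (N86°E, 9 km): east 9 sin 86° = 8.98, north 9 cos 86° = 0.63
Net: 7.34 east, 3.14 north. Distance = √((7.34)² + (3.14)²) = 7.989 km.

8.0 km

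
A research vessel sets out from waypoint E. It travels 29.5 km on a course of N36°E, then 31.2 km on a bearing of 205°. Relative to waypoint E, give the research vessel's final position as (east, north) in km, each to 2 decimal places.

Leg 1 (N36°E, 29.5 km): east 29.5 sin 36° = 17.34, north 29.5 cos 36° = 23.87
Leg 2 (205°, 31.2 km): east 31.2 sin 205° = -13.19, north 31.2 cos 205° = -28.28
Summing: 4.15 km east, -4.41 km north → (4.15, -4.41).

(4.15, -4.41)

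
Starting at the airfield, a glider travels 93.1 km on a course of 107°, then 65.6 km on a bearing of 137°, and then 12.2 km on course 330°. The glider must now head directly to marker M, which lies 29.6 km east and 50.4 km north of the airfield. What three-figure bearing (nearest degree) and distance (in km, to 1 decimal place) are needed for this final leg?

320°, 151.2 km

Leg 1 (107°, 93.1 km): east 93.1 sin 107° = 89.03, north 93.1 cos 107° = -27.22
Leg 2 (137°, 65.6 km): east 65.6 sin 137° = 44.74, north 65.6 cos 137° = -47.98
Leg 3 (330°, 12.2 km): east 12.2 sin 330° = -6.10, north 12.2 cos 330° = 10.57
Current position: (127.67, -64.63). Target: (29.6, 50.4). Remaining: Δeast = -98.07, Δnorth = 115.03.
Bearing = atan2(-98.07, 115.03) mod 360° = 319.55°; distance = √((-98.07)² + (115.03)²) = 151.162 km.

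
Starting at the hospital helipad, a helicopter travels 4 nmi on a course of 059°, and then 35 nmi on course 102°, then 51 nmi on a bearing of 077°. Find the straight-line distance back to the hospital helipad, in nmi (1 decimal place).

Leg 1 (059°, 4 nmi): east 4 sin 59° = 3.43, north 4 cos 59° = 2.06
Leg 2 (102°, 35 nmi): east 35 sin 102° = 34.24, north 35 cos 102° = -7.28
Leg 3 (077°, 51 nmi): east 51 sin 77° = 49.69, north 51 cos 77° = 11.47
Net: 87.36 east, 6.26 north. Distance = √((87.36)² + (6.26)²) = 87.580 nmi.

87.6 nmi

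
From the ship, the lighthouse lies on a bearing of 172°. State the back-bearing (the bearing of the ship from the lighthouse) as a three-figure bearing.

Back-bearing = 172° + 180° = 352°.

352°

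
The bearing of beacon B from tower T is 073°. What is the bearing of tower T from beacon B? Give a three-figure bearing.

253°

Back-bearing = 073° + 180° = 253°.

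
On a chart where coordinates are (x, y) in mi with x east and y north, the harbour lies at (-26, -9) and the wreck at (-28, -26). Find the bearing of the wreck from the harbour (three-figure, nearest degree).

187°

Δeast = -28 − -26 = -2.00; Δnorth = -26 − -9 = -17.00.
Bearing = atan2(Δeast, Δnorth) mod 360° = 186.71° ≈ 187°.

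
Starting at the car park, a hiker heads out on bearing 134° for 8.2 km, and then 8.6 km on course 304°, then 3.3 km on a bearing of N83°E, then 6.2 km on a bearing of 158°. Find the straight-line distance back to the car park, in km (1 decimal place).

Leg 1 (134°, 8.2 km): east 8.2 sin 134° = 5.90, north 8.2 cos 134° = -5.70
Leg 2 (304°, 8.6 km): east 8.6 sin 304° = -7.13, north 8.6 cos 304° = 4.81
Leg 3 (N83°E, 3.3 km): east 3.3 sin 83° = 3.28, north 3.3 cos 83° = 0.40
Leg 4 (158°, 6.2 km): east 6.2 sin 158° = 2.32, north 6.2 cos 158° = -5.75
Net: 4.37 east, -6.23 north. Distance = √((4.37)² + (-6.23)²) = 7.611 km.

7.6 km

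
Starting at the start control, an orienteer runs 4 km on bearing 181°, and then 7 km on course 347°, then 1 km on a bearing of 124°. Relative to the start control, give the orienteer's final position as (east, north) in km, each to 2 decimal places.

(-0.82, 2.26)

Leg 1 (181°, 4 km): east 4 sin 181° = -0.07, north 4 cos 181° = -4.00
Leg 2 (347°, 7 km): east 7 sin 347° = -1.57, north 7 cos 347° = 6.82
Leg 3 (124°, 1 km): east 1 sin 124° = 0.83, north 1 cos 124° = -0.56
Summing: -0.82 km east, 2.26 km north → (-0.82, 2.26).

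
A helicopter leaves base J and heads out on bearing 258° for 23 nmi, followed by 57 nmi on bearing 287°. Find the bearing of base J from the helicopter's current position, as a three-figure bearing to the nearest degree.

099°

Leg 1 (258°, 23 nmi): east 23 sin 258° = -22.50, north 23 cos 258° = -4.78
Leg 2 (287°, 57 nmi): east 57 sin 287° = -54.51, north 57 cos 287° = 16.67
Net displacement: -77.01 east, 11.88 north. Direction back to start is (77.01, -11.88): bearing = atan2(77.01, -11.88) mod 360° = 98.77° ≈ 099°.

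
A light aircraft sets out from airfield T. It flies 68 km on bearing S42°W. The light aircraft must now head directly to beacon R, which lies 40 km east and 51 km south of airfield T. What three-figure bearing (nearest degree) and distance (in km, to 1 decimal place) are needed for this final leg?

090°, 85.5 km

Leg 1 (S42°W, 68 km): east 68 sin 222° = -45.50, north 68 cos 222° = -50.53
Current position: (-45.50, -50.53). Target: (40, -51). Remaining: Δeast = 85.50, Δnorth = -0.47.
Bearing = atan2(85.50, -0.47) mod 360° = 90.31°; distance = √((85.50)² + (-0.47)²) = 85.502 km.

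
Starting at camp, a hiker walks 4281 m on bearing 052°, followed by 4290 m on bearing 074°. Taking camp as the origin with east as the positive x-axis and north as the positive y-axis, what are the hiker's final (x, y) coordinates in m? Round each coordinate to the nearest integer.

Leg 1 (052°, 4281 m): east 4281 sin 52° = 3373.47, north 4281 cos 52° = 2635.65
Leg 2 (074°, 4290 m): east 4290 sin 74° = 4123.81, north 4290 cos 74° = 1182.48
Summing: 7497.29 m east, 3818.13 m north → (7497, 3818).

(7497, 3818)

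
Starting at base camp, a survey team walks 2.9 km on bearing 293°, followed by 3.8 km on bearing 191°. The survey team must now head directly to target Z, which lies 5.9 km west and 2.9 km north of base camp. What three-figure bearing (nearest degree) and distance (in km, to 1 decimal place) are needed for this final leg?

Leg 1 (293°, 2.9 km): east 2.9 sin 293° = -2.67, north 2.9 cos 293° = 1.13
Leg 2 (191°, 3.8 km): east 3.8 sin 191° = -0.73, north 3.8 cos 191° = -3.73
Current position: (-3.39, -2.60). Target: (-5.9, 2.9). Remaining: Δeast = -2.51, Δnorth = 5.50.
Bearing = atan2(-2.51, 5.50) mod 360° = 335.50°; distance = √((-2.51)² + (5.50)²) = 6.041 km.

335°, 6.0 km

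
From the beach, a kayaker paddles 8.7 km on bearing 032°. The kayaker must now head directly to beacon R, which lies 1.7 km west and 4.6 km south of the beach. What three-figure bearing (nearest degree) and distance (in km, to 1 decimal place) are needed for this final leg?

208°, 13.5 km

Leg 1 (032°, 8.7 km): east 8.7 sin 32° = 4.61, north 8.7 cos 32° = 7.38
Current position: (4.61, 7.38). Target: (-1.7, -4.6). Remaining: Δeast = -6.31, Δnorth = -11.98.
Bearing = atan2(-6.31, -11.98) mod 360° = 207.78°; distance = √((-6.31)² + (-11.98)²) = 13.539 km.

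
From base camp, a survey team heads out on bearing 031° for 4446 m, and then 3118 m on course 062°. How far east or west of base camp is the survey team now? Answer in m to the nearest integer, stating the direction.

5043 m east

Leg 1 (031°, 4446 m): east 4446 sin 31° = 2289.86, north 4446 cos 31° = 3810.97
Leg 2 (062°, 3118 m): east 3118 sin 62° = 2753.03, north 3118 cos 62° = 1463.81
Net east component: 5042.89 m.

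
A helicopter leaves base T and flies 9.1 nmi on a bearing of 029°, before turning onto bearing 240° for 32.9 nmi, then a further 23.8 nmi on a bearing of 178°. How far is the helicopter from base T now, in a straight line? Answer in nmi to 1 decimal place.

Leg 1 (029°, 9.1 nmi): east 9.1 sin 29° = 4.41, north 9.1 cos 29° = 7.96
Leg 2 (240°, 32.9 nmi): east 32.9 sin 240° = -28.49, north 32.9 cos 240° = -16.45
Leg 3 (178°, 23.8 nmi): east 23.8 sin 178° = 0.83, north 23.8 cos 178° = -23.79
Net: -23.25 east, -32.28 north. Distance = √((-23.25)² + (-32.28)²) = 39.778 nmi.

39.8 nmi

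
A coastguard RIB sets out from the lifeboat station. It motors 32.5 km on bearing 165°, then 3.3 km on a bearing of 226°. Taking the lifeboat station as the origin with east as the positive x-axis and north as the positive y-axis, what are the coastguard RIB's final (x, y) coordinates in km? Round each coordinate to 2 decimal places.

Leg 1 (165°, 32.5 km): east 32.5 sin 165° = 8.41, north 32.5 cos 165° = -31.39
Leg 2 (226°, 3.3 km): east 3.3 sin 226° = -2.37, north 3.3 cos 226° = -2.29
Summing: 6.04 km east, -33.68 km north → (6.04, -33.68).

(6.04, -33.68)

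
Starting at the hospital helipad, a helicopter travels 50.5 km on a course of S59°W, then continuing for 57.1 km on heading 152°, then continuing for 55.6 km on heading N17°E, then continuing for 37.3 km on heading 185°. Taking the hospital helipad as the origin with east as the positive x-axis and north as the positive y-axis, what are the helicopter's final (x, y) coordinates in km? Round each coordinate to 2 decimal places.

(-3.48, -60.41)

Leg 1 (S59°W, 50.5 km): east 50.5 sin 239° = -43.29, north 50.5 cos 239° = -26.01
Leg 2 (152°, 57.1 km): east 57.1 sin 152° = 26.81, north 57.1 cos 152° = -50.42
Leg 3 (N17°E, 55.6 km): east 55.6 sin 17° = 16.26, north 55.6 cos 17° = 53.17
Leg 4 (185°, 37.3 km): east 37.3 sin 185° = -3.25, north 37.3 cos 185° = -37.16
Summing: -3.48 km east, -60.41 km north → (-3.48, -60.41).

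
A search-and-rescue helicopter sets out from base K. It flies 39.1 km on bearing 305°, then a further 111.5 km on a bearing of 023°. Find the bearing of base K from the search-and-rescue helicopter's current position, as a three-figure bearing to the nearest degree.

185°

Leg 1 (305°, 39.1 km): east 39.1 sin 305° = -32.03, north 39.1 cos 305° = 22.43
Leg 2 (023°, 111.5 km): east 111.5 sin 23° = 43.57, north 111.5 cos 23° = 102.64
Net displacement: 11.54 east, 125.06 north. Direction back to start is (-11.54, -125.06): bearing = atan2(-11.54, -125.06) mod 360° = 185.27° ≈ 185°.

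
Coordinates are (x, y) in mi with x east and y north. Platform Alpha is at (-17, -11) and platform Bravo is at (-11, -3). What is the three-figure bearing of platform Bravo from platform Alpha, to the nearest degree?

Δeast = -11 − -17 = 6.00; Δnorth = -3 − -11 = 8.00.
Bearing = atan2(Δeast, Δnorth) mod 360° = 36.87° ≈ 037°.

037°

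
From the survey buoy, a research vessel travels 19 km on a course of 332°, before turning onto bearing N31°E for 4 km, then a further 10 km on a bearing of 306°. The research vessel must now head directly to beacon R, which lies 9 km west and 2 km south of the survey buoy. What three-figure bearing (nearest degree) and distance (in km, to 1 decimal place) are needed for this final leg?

168°, 28.7 km

Leg 1 (332°, 19 km): east 19 sin 332° = -8.92, north 19 cos 332° = 16.78
Leg 2 (N31°E, 4 km): east 4 sin 31° = 2.06, north 4 cos 31° = 3.43
Leg 3 (306°, 10 km): east 10 sin 306° = -8.09, north 10 cos 306° = 5.88
Current position: (-14.95, 26.08). Target: (-9, -2). Remaining: Δeast = 5.95, Δnorth = -28.08.
Bearing = atan2(5.95, -28.08) mod 360° = 168.04°; distance = √((5.95)² + (-28.08)²) = 28.706 km.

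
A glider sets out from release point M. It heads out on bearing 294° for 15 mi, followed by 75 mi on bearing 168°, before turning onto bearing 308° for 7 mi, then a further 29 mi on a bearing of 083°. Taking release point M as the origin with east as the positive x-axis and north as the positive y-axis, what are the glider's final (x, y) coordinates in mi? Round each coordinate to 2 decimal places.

Leg 1 (294°, 15 mi): east 15 sin 294° = -13.70, north 15 cos 294° = 6.10
Leg 2 (168°, 75 mi): east 75 sin 168° = 15.59, north 75 cos 168° = -73.36
Leg 3 (308°, 7 mi): east 7 sin 308° = -5.52, north 7 cos 308° = 4.31
Leg 4 (083°, 29 mi): east 29 sin 83° = 28.78, north 29 cos 83° = 3.53
Summing: 25.16 mi east, -59.42 mi north → (25.16, -59.42).

(25.16, -59.42)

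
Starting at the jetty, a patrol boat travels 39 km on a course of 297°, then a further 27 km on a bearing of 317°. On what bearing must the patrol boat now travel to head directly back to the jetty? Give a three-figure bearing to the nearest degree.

125°

Leg 1 (297°, 39 km): east 39 sin 297° = -34.75, north 39 cos 297° = 17.71
Leg 2 (317°, 27 km): east 27 sin 317° = -18.41, north 27 cos 317° = 19.75
Net displacement: -53.16 east, 37.45 north. Direction back to start is (53.16, -37.45): bearing = atan2(53.16, -37.45) mod 360° = 125.16° ≈ 125°.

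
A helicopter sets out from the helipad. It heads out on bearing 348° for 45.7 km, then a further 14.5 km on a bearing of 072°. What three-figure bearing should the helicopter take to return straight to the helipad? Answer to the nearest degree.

Leg 1 (348°, 45.7 km): east 45.7 sin 348° = -9.50, north 45.7 cos 348° = 44.70
Leg 2 (072°, 14.5 km): east 14.5 sin 72° = 13.79, north 14.5 cos 72° = 4.48
Net displacement: 4.29 east, 49.18 north. Direction back to start is (-4.29, -49.18): bearing = atan2(-4.29, -49.18) mod 360° = 184.98° ≈ 185°.

185°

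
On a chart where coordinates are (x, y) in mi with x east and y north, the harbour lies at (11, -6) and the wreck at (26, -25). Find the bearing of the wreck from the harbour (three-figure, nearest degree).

Δeast = 26 − 11 = 15.00; Δnorth = -25 − -6 = -19.00.
Bearing = atan2(Δeast, Δnorth) mod 360° = 141.71° ≈ 142°.

142°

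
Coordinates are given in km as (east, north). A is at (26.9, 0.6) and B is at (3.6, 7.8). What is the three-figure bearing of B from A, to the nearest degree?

Δeast = 3.6 − 26.9 = -23.30; Δnorth = 7.8 − 0.6 = 7.20.
Bearing = atan2(Δeast, Δnorth) mod 360° = 287.17° ≈ 287°.

287°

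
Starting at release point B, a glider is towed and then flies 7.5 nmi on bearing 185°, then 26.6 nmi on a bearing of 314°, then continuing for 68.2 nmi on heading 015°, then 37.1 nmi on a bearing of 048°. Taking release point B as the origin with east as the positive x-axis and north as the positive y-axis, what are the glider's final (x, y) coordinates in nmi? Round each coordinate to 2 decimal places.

Leg 1 (185°, 7.5 nmi): east 7.5 sin 185° = -0.65, north 7.5 cos 185° = -7.47
Leg 2 (314°, 26.6 nmi): east 26.6 sin 314° = -19.13, north 26.6 cos 314° = 18.48
Leg 3 (015°, 68.2 nmi): east 68.2 sin 15° = 17.65, north 68.2 cos 15° = 65.88
Leg 4 (048°, 37.1 nmi): east 37.1 sin 48° = 27.57, north 37.1 cos 48° = 24.82
Summing: 25.43 nmi east, 101.71 nmi north → (25.43, 101.71).

(25.43, 101.71)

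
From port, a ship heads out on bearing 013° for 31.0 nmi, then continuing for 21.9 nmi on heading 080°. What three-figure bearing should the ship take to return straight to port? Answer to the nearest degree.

220°

Leg 1 (013°, 31.0 nmi): east 31.0 sin 13° = 6.97, north 31.0 cos 13° = 30.21
Leg 2 (080°, 21.9 nmi): east 21.9 sin 80° = 21.57, north 21.9 cos 80° = 3.80
Net displacement: 28.54 east, 34.01 north. Direction back to start is (-28.54, -34.01): bearing = atan2(-28.54, -34.01) mod 360° = 220.00° ≈ 220°.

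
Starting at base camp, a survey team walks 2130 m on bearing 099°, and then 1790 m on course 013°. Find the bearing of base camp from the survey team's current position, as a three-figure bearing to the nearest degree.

Leg 1 (099°, 2130 m): east 2130 sin 99° = 2103.78, north 2130 cos 99° = -333.21
Leg 2 (013°, 1790 m): east 1790 sin 13° = 402.66, north 1790 cos 13° = 1744.12
Net displacement: 2506.44 east, 1410.92 north. Direction back to start is (-2506.44, -1410.92): bearing = atan2(-2506.44, -1410.92) mod 360° = 240.62° ≈ 241°.

241°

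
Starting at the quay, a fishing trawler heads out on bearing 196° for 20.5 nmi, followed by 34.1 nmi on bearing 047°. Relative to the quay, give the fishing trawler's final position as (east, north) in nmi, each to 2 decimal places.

(19.29, 3.55)

Leg 1 (196°, 20.5 nmi): east 20.5 sin 196° = -5.65, north 20.5 cos 196° = -19.71
Leg 2 (047°, 34.1 nmi): east 34.1 sin 47° = 24.94, north 34.1 cos 47° = 23.26
Summing: 19.29 nmi east, 3.55 nmi north → (19.29, 3.55).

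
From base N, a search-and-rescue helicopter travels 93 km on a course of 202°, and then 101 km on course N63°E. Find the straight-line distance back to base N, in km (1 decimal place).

68.4 km

Leg 1 (202°, 93 km): east 93 sin 202° = -34.84, north 93 cos 202° = -86.23
Leg 2 (N63°E, 101 km): east 101 sin 63° = 89.99, north 101 cos 63° = 45.85
Net: 55.15 east, -40.38 north. Distance = √((55.15)² + (-40.38)²) = 68.352 km.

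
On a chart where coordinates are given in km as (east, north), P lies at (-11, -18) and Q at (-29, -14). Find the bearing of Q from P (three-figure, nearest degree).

283°

Δeast = -29 − -11 = -18.00; Δnorth = -14 − -18 = 4.00.
Bearing = atan2(Δeast, Δnorth) mod 360° = 282.53° ≈ 283°.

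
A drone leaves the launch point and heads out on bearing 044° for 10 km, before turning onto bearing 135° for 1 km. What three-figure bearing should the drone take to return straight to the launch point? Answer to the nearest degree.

Leg 1 (044°, 10 km): east 10 sin 44° = 6.95, north 10 cos 44° = 7.19
Leg 2 (135°, 1 km): east 1 sin 135° = 0.71, north 1 cos 135° = -0.71
Net displacement: 7.65 east, 6.49 north. Direction back to start is (-7.65, -6.49): bearing = atan2(-7.65, -6.49) mod 360° = 229.72° ≈ 230°.

230°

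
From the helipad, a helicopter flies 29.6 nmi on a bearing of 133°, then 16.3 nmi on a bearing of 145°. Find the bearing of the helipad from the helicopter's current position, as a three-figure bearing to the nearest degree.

Leg 1 (133°, 29.6 nmi): east 29.6 sin 133° = 21.65, north 29.6 cos 133° = -20.19
Leg 2 (145°, 16.3 nmi): east 16.3 sin 145° = 9.35, north 16.3 cos 145° = -13.35
Net displacement: 31.00 east, -33.54 north. Direction back to start is (-31.00, 33.54): bearing = atan2(-31.00, 33.54) mod 360° = 317.26° ≈ 317°.

317°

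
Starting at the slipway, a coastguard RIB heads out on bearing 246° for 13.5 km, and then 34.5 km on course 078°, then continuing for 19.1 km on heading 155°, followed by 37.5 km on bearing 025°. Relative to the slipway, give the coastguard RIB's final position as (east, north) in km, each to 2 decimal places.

(45.33, 18.36)

Leg 1 (246°, 13.5 km): east 13.5 sin 246° = -12.33, north 13.5 cos 246° = -5.49
Leg 2 (078°, 34.5 km): east 34.5 sin 78° = 33.75, north 34.5 cos 78° = 7.17
Leg 3 (155°, 19.1 km): east 19.1 sin 155° = 8.07, north 19.1 cos 155° = -17.31
Leg 4 (025°, 37.5 km): east 37.5 sin 25° = 15.85, north 37.5 cos 25° = 33.99
Summing: 45.33 km east, 18.36 km north → (45.33, 18.36).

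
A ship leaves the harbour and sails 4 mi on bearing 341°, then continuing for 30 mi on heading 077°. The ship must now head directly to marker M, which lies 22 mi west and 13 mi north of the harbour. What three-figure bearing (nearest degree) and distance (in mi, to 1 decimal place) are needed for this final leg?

Leg 1 (341°, 4 mi): east 4 sin 341° = -1.30, north 4 cos 341° = 3.78
Leg 2 (077°, 30 mi): east 30 sin 77° = 29.23, north 30 cos 77° = 6.75
Current position: (27.93, 10.53). Target: (-22, 13). Remaining: Δeast = -49.93, Δnorth = 2.47.
Bearing = atan2(-49.93, 2.47) mod 360° = 272.83°; distance = √((-49.93)² + (2.47)²) = 49.990 mi.

273°, 50.0 mi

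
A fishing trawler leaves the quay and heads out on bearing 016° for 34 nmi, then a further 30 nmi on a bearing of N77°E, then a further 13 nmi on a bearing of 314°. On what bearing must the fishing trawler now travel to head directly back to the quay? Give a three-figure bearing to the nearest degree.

211°

Leg 1 (016°, 34 nmi): east 34 sin 16° = 9.37, north 34 cos 16° = 32.68
Leg 2 (N77°E, 30 nmi): east 30 sin 77° = 29.23, north 30 cos 77° = 6.75
Leg 3 (314°, 13 nmi): east 13 sin 314° = -9.35, north 13 cos 314° = 9.03
Net displacement: 29.25 east, 48.46 north. Direction back to start is (-29.25, -48.46): bearing = atan2(-29.25, -48.46) mod 360° = 211.11° ≈ 211°.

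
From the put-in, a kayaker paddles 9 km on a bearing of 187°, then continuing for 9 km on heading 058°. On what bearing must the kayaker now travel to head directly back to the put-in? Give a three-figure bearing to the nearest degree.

302°

Leg 1 (187°, 9 km): east 9 sin 187° = -1.10, north 9 cos 187° = -8.93
Leg 2 (058°, 9 km): east 9 sin 58° = 7.63, north 9 cos 58° = 4.77
Net displacement: 6.54 east, -4.16 north. Direction back to start is (-6.54, 4.16): bearing = atan2(-6.54, 4.16) mod 360° = 302.50° ≈ 302°.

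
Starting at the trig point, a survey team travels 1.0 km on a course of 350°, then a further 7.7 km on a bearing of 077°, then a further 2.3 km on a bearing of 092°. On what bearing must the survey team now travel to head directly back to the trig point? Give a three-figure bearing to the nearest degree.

255°

Leg 1 (350°, 1.0 km): east 1.0 sin 350° = -0.17, north 1.0 cos 350° = 0.98
Leg 2 (077°, 7.7 km): east 7.7 sin 77° = 7.50, north 7.7 cos 77° = 1.73
Leg 3 (092°, 2.3 km): east 2.3 sin 92° = 2.30, north 2.3 cos 92° = -0.08
Net displacement: 9.63 east, 2.64 north. Direction back to start is (-9.63, -2.64): bearing = atan2(-9.63, -2.64) mod 360° = 254.68° ≈ 255°.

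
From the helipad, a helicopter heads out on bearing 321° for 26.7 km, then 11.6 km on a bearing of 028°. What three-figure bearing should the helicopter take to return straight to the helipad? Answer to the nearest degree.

Leg 1 (321°, 26.7 km): east 26.7 sin 321° = -16.80, north 26.7 cos 321° = 20.75
Leg 2 (028°, 11.6 km): east 11.6 sin 28° = 5.45, north 11.6 cos 28° = 10.24
Net displacement: -11.36 east, 30.99 north. Direction back to start is (11.36, -30.99): bearing = atan2(11.36, -30.99) mod 360° = 159.87° ≈ 160°.

160°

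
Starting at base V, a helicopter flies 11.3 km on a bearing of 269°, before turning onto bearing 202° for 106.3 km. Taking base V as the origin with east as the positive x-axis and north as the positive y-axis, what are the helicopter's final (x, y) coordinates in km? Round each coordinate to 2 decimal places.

Leg 1 (269°, 11.3 km): east 11.3 sin 269° = -11.30, north 11.3 cos 269° = -0.20
Leg 2 (202°, 106.3 km): east 106.3 sin 202° = -39.82, north 106.3 cos 202° = -98.56
Summing: -51.12 km east, -98.76 km north → (-51.12, -98.76).

(-51.12, -98.76)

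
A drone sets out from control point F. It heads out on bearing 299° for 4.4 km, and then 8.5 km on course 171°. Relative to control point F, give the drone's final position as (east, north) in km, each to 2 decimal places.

(-2.52, -6.26)

Leg 1 (299°, 4.4 km): east 4.4 sin 299° = -3.85, north 4.4 cos 299° = 2.13
Leg 2 (171°, 8.5 km): east 8.5 sin 171° = 1.33, north 8.5 cos 171° = -8.40
Summing: -2.52 km east, -6.26 km north → (-2.52, -6.26).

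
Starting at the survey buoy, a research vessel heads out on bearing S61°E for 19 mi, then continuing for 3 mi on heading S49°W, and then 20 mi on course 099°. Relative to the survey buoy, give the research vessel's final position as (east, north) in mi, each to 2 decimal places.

(34.11, -14.31)

Leg 1 (S61°E, 19 mi): east 19 sin 119° = 16.62, north 19 cos 119° = -9.21
Leg 2 (S49°W, 3 mi): east 3 sin 229° = -2.26, north 3 cos 229° = -1.97
Leg 3 (099°, 20 mi): east 20 sin 99° = 19.75, north 20 cos 99° = -3.13
Summing: 34.11 mi east, -14.31 mi north → (34.11, -14.31).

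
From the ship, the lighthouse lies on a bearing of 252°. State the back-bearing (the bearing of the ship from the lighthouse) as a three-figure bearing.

Back-bearing = 252° − 180° = 072°.

072°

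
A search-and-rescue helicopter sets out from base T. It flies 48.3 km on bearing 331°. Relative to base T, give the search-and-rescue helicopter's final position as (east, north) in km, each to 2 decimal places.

Leg 1 (331°, 48.3 km): east 48.3 sin 331° = -23.42, north 48.3 cos 331° = 42.24
Summing: -23.42 km east, 42.24 km north → (-23.42, 42.24).

(-23.42, 42.24)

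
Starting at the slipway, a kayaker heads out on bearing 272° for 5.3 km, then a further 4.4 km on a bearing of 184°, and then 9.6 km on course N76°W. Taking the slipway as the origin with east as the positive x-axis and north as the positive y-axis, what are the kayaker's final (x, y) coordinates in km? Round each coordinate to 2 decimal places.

(-14.92, -1.88)

Leg 1 (272°, 5.3 km): east 5.3 sin 272° = -5.30, north 5.3 cos 272° = 0.18
Leg 2 (184°, 4.4 km): east 4.4 sin 184° = -0.31, north 4.4 cos 184° = -4.39
Leg 3 (N76°W, 9.6 km): east 9.6 sin 284° = -9.31, north 9.6 cos 284° = 2.32
Summing: -14.92 km east, -1.88 km north → (-14.92, -1.88).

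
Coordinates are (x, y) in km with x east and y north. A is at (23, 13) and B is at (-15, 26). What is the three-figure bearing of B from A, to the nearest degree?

289°

Δeast = -15 − 23 = -38.00; Δnorth = 26 − 13 = 13.00.
Bearing = atan2(Δeast, Δnorth) mod 360° = 288.89° ≈ 289°.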